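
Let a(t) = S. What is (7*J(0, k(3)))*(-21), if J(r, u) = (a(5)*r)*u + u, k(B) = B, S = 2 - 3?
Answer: -441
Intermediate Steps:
S = -1
a(t) = -1
J(r, u) = u - r*u (J(r, u) = (-r)*u + u = -r*u + u = u - r*u)
(7*J(0, k(3)))*(-21) = (7*(3*(1 - 1*0)))*(-21) = (7*(3*(1 + 0)))*(-21) = (7*(3*1))*(-21) = (7*3)*(-21) = 21*(-21) = -441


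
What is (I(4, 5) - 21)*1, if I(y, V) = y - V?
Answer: -22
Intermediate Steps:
(I(4, 5) - 21)*1 = ((4 - 1*5) - 21)*1 = ((4 - 5) - 21)*1 = (-1 - 21)*1 = -22*1 = -22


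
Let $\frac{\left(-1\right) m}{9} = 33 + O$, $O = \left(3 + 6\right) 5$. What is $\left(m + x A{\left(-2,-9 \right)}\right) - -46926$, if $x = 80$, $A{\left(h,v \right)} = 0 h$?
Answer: $46224$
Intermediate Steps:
$O = 45$ ($O = 9 \cdot 5 = 45$)
$A{\left(h,v \right)} = 0$
$m = -702$ ($m = - 9 \left(33 + 45\right) = \left(-9\right) 78 = -702$)
$\left(m + x A{\left(-2,-9 \right)}\right) - -46926 = \left(-702 + 80 \cdot 0\right) - -46926 = \left(-702 + 0\right) + 46926 = -702 + 46926 = 46224$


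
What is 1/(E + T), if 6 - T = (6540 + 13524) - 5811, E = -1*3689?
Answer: -1/17936 ≈ -5.5754e-5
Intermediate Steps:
E = -3689
T = -14247 (T = 6 - ((6540 + 13524) - 5811) = 6 - (20064 - 5811) = 6 - 1*14253 = 6 - 14253 = -14247)
1/(E + T) = 1/(-3689 - 14247) = 1/(-17936) = -1/17936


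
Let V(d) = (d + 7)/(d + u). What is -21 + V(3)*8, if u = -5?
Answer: -61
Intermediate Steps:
V(d) = (7 + d)/(-5 + d) (V(d) = (d + 7)/(d - 5) = (7 + d)/(-5 + d))
-21 + V(3)*8 = -21 + ((7 + 3)/(-5 + 3))*8 = -21 + (10/(-2))*8 = -21 - ½*10*8 = -21 - 5*8 = -21 - 40 = -61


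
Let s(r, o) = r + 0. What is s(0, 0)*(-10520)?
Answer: 0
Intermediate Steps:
s(r, o) = r
s(0, 0)*(-10520) = 0*(-10520) = 0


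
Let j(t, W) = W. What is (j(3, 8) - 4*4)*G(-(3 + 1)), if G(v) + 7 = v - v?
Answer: 56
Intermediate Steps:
G(v) = -7 (G(v) = -7 + (v - v) = -7 + 0 = -7)
(j(3, 8) - 4*4)*G(-(3 + 1)) = (8 - 4*4)*(-7) = (8 - 16)*(-7) = -8*(-7) = 56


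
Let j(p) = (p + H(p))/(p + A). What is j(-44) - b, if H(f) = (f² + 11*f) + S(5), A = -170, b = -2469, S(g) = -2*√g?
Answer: 263479/107 + √5/107 ≈ 2462.4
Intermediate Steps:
H(f) = f² - 2*√5 + 11*f (H(f) = (f² + 11*f) - 2*√5 = f² - 2*√5 + 11*f)
j(p) = (p² - 2*√5 + 12*p)/(-170 + p) (j(p) = (p + (p² - 2*√5 + 11*p))/(p - 170) = (p² - 2*√5 + 12*p)/(-170 + p))
j(-44) - b = ((-44)² - 2*√5 + 12*(-44))/(-170 - 44) - 1*(-2469) = (1936 - 2*√5 - 528)/(-214) + 2469 = -(1408 - 2*√5)/214 + 2469 = (-704/107 + √5/107) + 2469 = 263479/107 + √5/107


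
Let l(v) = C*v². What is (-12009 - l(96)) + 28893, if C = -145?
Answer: 1353204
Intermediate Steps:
l(v) = -145*v²
(-12009 - l(96)) + 28893 = (-12009 - (-145)*96²) + 28893 = (-12009 - (-145)*9216) + 28893 = (-12009 - 1*(-1336320)) + 28893 = (-12009 + 1336320) + 28893 = 1324311 + 28893 = 1353204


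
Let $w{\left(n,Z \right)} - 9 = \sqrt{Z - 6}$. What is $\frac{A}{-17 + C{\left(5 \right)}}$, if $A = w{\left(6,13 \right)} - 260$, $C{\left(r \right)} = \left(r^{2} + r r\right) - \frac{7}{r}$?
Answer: $- \frac{1255}{158} + \frac{5 \sqrt{7}}{158} \approx -7.8593$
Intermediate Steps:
$w{\left(n,Z \right)} = 9 + \sqrt{-6 + Z}$ ($w{\left(n,Z \right)} = 9 + \sqrt{Z - 6} = 9 + \sqrt{-6 + Z}$)
$C{\left(r \right)} = - \frac{7}{r} + 2 r^{2}$ ($C{\left(r \right)} = \left(r^{2} + r^{2}\right) - \frac{7}{r} = 2 r^{2} - \frac{7}{r} = - \frac{7}{r} + 2 r^{2}$)
$A = -251 + \sqrt{7}$ ($A = \left(9 + \sqrt{-6 + 13}\right) - 260 = \left(9 + \sqrt{7}\right) - 260 = -251 + \sqrt{7} \approx -248.35$)
$\frac{A}{-17 + C{\left(5 \right)}} = \frac{-251 + \sqrt{7}}{-17 + \frac{-7 + 2 \cdot 5^{3}}{5}} = \frac{-251 + \sqrt{7}}{-17 + \frac{-7 + 2 \cdot 125}{5}} = \frac{-251 + \sqrt{7}}{-17 + \frac{-7 + 250}{5}} = \frac{-251 + \sqrt{7}}{-17 + \frac{1}{5} \cdot 243} = \frac{-251 + \sqrt{7}}{-17 + \frac{243}{5}} = \frac{-251 + \sqrt{7}}{\frac{158}{5}} = \left(-251 + \sqrt{7}\right) \frac{5}{158} = - \frac{1255}{158} + \frac{5 \sqrt{7}}{158}$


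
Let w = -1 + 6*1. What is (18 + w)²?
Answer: 529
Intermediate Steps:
w = 5 (w = -1 + 6 = 5)
(18 + w)² = (18 + 5)² = 23² = 529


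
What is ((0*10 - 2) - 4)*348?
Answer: -2088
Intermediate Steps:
((0*10 - 2) - 4)*348 = ((0 - 2) - 4)*348 = (-2 - 4)*348 = -6*348 = -2088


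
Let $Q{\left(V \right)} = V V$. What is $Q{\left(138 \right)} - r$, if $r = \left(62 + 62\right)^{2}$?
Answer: $3668$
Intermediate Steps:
$Q{\left(V \right)} = V^{2}$
$r = 15376$ ($r = 124^{2} = 15376$)
$Q{\left(138 \right)} - r = 138^{2} - 15376 = 19044 - 15376 = 3668$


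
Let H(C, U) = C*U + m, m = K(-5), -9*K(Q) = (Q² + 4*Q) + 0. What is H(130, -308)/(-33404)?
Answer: 360365/300636 ≈ 1.1987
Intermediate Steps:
K(Q) = -4*Q/9 - Q²/9 (K(Q) = -((Q² + 4*Q) + 0)/9 = -(Q² + 4*Q)/9 = -4*Q/9 - Q²/9)
m = -5/9 (m = -⅑*(-5)*(4 - 5) = -⅑*(-5)*(-1) = -5/9 ≈ -0.55556)
H(C, U) = -5/9 + C*U (H(C, U) = C*U - 5/9 = -5/9 + C*U)
H(130, -308)/(-33404) = (-5/9 + 130*(-308))/(-33404) = (-5/9 - 40040)*(-1/33404) = -360365/9*(-1/33404) = 360365/300636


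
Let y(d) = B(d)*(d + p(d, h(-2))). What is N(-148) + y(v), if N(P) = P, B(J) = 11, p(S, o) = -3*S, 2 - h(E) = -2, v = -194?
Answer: 4120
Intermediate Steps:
h(E) = 4 (h(E) = 2 - 1*(-2) = 2 + 2 = 4)
y(d) = -22*d (y(d) = 11*(d - 3*d) = 11*(-2*d) = -22*d)
N(-148) + y(v) = -148 - 22*(-194) = -148 + 4268 = 4120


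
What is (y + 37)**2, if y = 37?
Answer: 5476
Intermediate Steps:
(y + 37)**2 = (37 + 37)**2 = 74**2 = 5476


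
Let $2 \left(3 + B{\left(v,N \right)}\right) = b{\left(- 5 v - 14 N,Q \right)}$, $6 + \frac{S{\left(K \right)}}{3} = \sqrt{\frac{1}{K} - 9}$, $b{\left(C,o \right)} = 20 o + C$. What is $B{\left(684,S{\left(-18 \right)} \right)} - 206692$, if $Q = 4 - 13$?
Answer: $-208369 - \frac{7 i \sqrt{326}}{2} \approx -2.0837 \cdot 10^{5} - 63.194 i$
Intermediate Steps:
$Q = -9$ ($Q = 4 - 13 = -9$)
$b{\left(C,o \right)} = C + 20 o$
$S{\left(K \right)} = -18 + 3 \sqrt{-9 + \frac{1}{K}}$ ($S{\left(K \right)} = -18 + 3 \sqrt{\frac{1}{K} - 9} = -18 + 3 \sqrt{-9 + \frac{1}{K}}$)
$B{\left(v,N \right)} = -93 - 7 N - \frac{5 v}{2}$ ($B{\left(v,N \right)} = -3 + \frac{\left(- 5 v - 14 N\right) + 20 \left(-9\right)}{2} = -3 + \frac{\left(- 14 N - 5 v\right) - 180}{2} = -3 + \frac{-180 - 14 N - 5 v}{2} = -3 - \left(90 + 7 N + \frac{5 v}{2}\right) = -93 - 7 N - \frac{5 v}{2}$)
$B{\left(684,S{\left(-18 \right)} \right)} - 206692 = \left(-93 - 7 \left(-18 + 3 \sqrt{-9 + \frac{1}{-18}}\right) - 1710\right) - 206692 = \left(-93 - 7 \left(-18 + 3 \sqrt{-9 - \frac{1}{18}}\right) - 1710\right) - 206692 = \left(-93 - 7 \left(-18 + 3 \sqrt{- \frac{163}{18}}\right) - 1710\right) - 206692 = \left(-93 - 7 \left(-18 + 3 \frac{i \sqrt{326}}{6}\right) - 1710\right) - 206692 = \left(-93 - 7 \left(-18 + \frac{i \sqrt{326}}{2}\right) - 1710\right) - 206692 = \left(-93 + \left(126 - \frac{7 i \sqrt{326}}{2}\right) - 1710\right) - 206692 = \left(-1677 - \frac{7 i \sqrt{326}}{2}\right) - 206692 = -208369 - \frac{7 i \sqrt{326}}{2}$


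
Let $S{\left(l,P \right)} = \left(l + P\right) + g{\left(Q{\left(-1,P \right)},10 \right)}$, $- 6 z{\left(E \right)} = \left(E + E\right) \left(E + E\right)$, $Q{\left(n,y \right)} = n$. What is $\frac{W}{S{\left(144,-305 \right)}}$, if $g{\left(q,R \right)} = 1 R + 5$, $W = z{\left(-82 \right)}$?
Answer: $\frac{6724}{219} \approx 30.703$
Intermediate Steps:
$z{\left(E \right)} = - \frac{2 E^{2}}{3}$ ($z{\left(E \right)} = - \frac{\left(E + E\right) \left(E + E\right)}{6} = - \frac{2 E 2 E}{6} = - \frac{4 E^{2}}{6} = - \frac{2 E^{2}}{3}$)
$W = - \frac{13448}{3}$ ($W = - \frac{2 \left(-82\right)^{2}}{3} = \left(- \frac{2}{3}\right) 6724 = - \frac{13448}{3} \approx -4482.7$)
$g{\left(q,R \right)} = 5 + R$ ($g{\left(q,R \right)} = R + 5 = 5 + R$)
$S{\left(l,P \right)} = 15 + P + l$ ($S{\left(l,P \right)} = \left(l + P\right) + \left(5 + 10\right) = \left(P + l\right) + 15 = 15 + P + l$)
$\frac{W}{S{\left(144,-305 \right)}} = - \frac{13448}{3 \left(15 - 305 + 144\right)} = - \frac{13448}{3 \left(-146\right)} = \left(- \frac{13448}{3}\right) \left(- \frac{1}{146}\right) = \frac{6724}{219}$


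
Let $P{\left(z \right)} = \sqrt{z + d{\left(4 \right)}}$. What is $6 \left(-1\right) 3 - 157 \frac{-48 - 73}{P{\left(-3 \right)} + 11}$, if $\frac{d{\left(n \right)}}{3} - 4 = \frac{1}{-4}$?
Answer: $\frac{75250}{41} - \frac{3454 \sqrt{33}}{41} \approx 1351.4$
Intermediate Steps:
$d{\left(n \right)} = \frac{45}{4}$ ($d{\left(n \right)} = 12 + \frac{3}{-4} = 12 + 3 \left(- \frac{1}{4}\right) = 12 - \frac{3}{4} = \frac{45}{4}$)
$P{\left(z \right)} = \sqrt{\frac{45}{4} + z}$ ($P{\left(z \right)} = \sqrt{z + \frac{45}{4}} = \sqrt{\frac{45}{4} + z}$)
$6 \left(-1\right) 3 - 157 \frac{-48 - 73}{P{\left(-3 \right)} + 11} = 6 \left(-1\right) 3 - 157 \frac{-48 - 73}{\frac{\sqrt{45 + 4 \left(-3\right)}}{2} + 11} = \left(-6\right) 3 - 157 \left(- \frac{121}{\frac{\sqrt{45 - 12}}{2} + 11}\right) = -18 - 157 \left(- \frac{121}{\frac{\sqrt{33}}{2} + 11}\right) = -18 - 157 \left(- \frac{121}{11 + \frac{\sqrt{33}}{2}}\right) = -18 + \frac{18997}{11 + \frac{\sqrt{33}}{2}}$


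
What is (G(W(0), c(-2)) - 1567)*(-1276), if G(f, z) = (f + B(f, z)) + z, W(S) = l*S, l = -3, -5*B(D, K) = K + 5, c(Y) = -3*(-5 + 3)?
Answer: 9973216/5 ≈ 1.9946e+6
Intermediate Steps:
c(Y) = 6 (c(Y) = -3*(-2) = 6)
B(D, K) = -1 - K/5 (B(D, K) = -(K + 5)/5 = -(5 + K)/5 = -1 - K/5)
W(S) = -3*S
G(f, z) = -1 + f + 4*z/5 (G(f, z) = (f + (-1 - z/5)) + z = (-1 + f - z/5) + z = -1 + f + 4*z/5)
(G(W(0), c(-2)) - 1567)*(-1276) = ((-1 - 3*0 + (⅘)*6) - 1567)*(-1276) = ((-1 + 0 + 24/5) - 1567)*(-1276) = (19/5 - 1567)*(-1276) = -7816/5*(-1276) = 9973216/5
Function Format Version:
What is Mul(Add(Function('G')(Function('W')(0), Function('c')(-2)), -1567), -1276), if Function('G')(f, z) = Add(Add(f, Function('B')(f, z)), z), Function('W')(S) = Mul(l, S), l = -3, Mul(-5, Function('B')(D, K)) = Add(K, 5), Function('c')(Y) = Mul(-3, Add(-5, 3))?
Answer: Rational(9973216, 5) ≈ 1.9946e+6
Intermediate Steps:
Function('c')(Y) = 6 (Function('c')(Y) = Mul(-3, -2) = 6)
Function('B')(D, K) = Add(-1, Mul(Rational(-1, 5), K)) (Function('B')(D, K) = Mul(Rational(-1, 5), Add(K, 5)) = Mul(Rational(-1, 5), Add(5, K)) = Add(-1, Mul(Rational(-1, 5), K)))
Function('W')(S) = Mul(-3, S)
Function('G')(f, z) = Add(-1, f, Mul(Rational(4, 5), z)) (Function('G')(f, z) = Add(Add(f, Add(-1, Mul(Rational(-1, 5), z))), z) = Add(Add(-1, f, Mul(Rational(-1, 5), z)), z) = Add(-1, f, Mul(Rational(4, 5), z)))
Mul(Add(Function('G')(Function('W')(0), Function('c')(-2)), -1567), -1276) = Mul(Add(Add(-1, Mul(-3, 0), Mul(Rational(4, 5), 6)), -1567), -1276) = Mul(Add(Add(-1, 0, Rational(24, 5)), -1567), -1276) = Mul(Add(Rational(19, 5), -1567), -1276) = Mul(Rational(-7816, 5), -1276) = Rational(9973216, 5)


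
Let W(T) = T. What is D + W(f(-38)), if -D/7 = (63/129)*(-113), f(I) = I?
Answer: 14977/43 ≈ 348.30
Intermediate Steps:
D = 16611/43 (D = -7*63/129*(-113) = -7*(1/129)*63*(-113) = -147*(-113)/43 = -7*(-2373/43) = 16611/43 ≈ 386.30)
D + W(f(-38)) = 16611/43 - 38 = 14977/43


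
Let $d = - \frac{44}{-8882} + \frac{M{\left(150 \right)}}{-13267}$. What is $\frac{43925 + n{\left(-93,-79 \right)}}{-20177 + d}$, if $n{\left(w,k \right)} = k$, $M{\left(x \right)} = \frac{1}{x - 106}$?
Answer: $- \frac{113667460762328}{52307343723621} \approx -2.1731$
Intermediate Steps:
$M{\left(x \right)} = \frac{1}{-106 + x}$
$d = \frac{12838015}{2592424868}$ ($d = - \frac{44}{-8882} + \frac{1}{\left(-106 + 150\right) \left(-13267\right)} = \left(-44\right) \left(- \frac{1}{8882}\right) + \frac{1}{44} \left(- \frac{1}{13267}\right) = \frac{22}{4441} + \frac{1}{44} \left(- \frac{1}{13267}\right) = \frac{22}{4441} - \frac{1}{583748} = \frac{12838015}{2592424868} \approx 0.0049521$)
$\frac{43925 + n{\left(-93,-79 \right)}}{-20177 + d} = \frac{43925 - 79}{-20177 + \frac{12838015}{2592424868}} = \frac{43846}{- \frac{52307343723621}{2592424868}} = 43846 \left(- \frac{2592424868}{52307343723621}\right) = - \frac{113667460762328}{52307343723621}$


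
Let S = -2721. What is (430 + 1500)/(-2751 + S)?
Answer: -965/2736 ≈ -0.35270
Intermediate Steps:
(430 + 1500)/(-2751 + S) = (430 + 1500)/(-2751 - 2721) = 1930/(-5472) = 1930*(-1/5472) = -965/2736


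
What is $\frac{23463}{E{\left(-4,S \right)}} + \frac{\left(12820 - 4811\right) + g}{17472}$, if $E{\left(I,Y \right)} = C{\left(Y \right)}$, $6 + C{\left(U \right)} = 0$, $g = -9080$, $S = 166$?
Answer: $- \frac{3253587}{832} \approx -3910.6$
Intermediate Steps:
$C{\left(U \right)} = -6$ ($C{\left(U \right)} = -6 + 0 = -6$)
$E{\left(I,Y \right)} = -6$
$\frac{23463}{E{\left(-4,S \right)}} + \frac{\left(12820 - 4811\right) + g}{17472} = \frac{23463}{-6} + \frac{\left(12820 - 4811\right) - 9080}{17472} = 23463 \left(- \frac{1}{6}\right) + \left(8009 - 9080\right) \frac{1}{17472} = - \frac{7821}{2} - \frac{51}{832} = - \frac{3253587}{832}$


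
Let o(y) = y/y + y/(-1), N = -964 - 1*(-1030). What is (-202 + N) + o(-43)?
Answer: -92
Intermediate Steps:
N = 66 (N = -964 + 1030 = 66)
o(y) = 1 - y (o(y) = 1 + y*(-1) = 1 - y)
(-202 + N) + o(-43) = (-202 + 66) + (1 - 1*(-43)) = -136 + (1 + 43) = -136 + 44 = -92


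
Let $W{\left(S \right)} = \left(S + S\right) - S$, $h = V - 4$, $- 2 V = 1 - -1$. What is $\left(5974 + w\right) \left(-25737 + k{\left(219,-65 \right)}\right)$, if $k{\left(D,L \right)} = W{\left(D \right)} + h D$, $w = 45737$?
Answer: $-1376184843$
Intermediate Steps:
$V = -1$ ($V = - \frac{1 - -1}{2} = - \frac{1 + 1}{2} = \left(- \frac{1}{2}\right) 2 = -1$)
$h = -5$ ($h = -1 - 4 = -5$)
$W{\left(S \right)} = S$ ($W{\left(S \right)} = 2 S - S = S$)
$k{\left(D,L \right)} = - 4 D$ ($k{\left(D,L \right)} = D - 5 D = - 4 D$)
$\left(5974 + w\right) \left(-25737 + k{\left(219,-65 \right)}\right) = \left(5974 + 45737\right) \left(-25737 - 876\right) = 51711 \left(-25737 - 876\right) = 51711 \left(-26613\right) = -1376184843$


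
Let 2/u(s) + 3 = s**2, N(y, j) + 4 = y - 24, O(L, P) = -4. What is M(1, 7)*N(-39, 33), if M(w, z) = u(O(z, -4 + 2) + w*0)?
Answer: -134/13 ≈ -10.308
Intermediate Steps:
N(y, j) = -28 + y (N(y, j) = -4 + (y - 24) = -4 + (-24 + y) = -28 + y)
u(s) = 2/(-3 + s**2)
M(w, z) = 2/13 (M(w, z) = 2/(-3 + (-4 + w*0)**2) = 2/(-3 + (-4 + 0)**2) = 2/(-3 + (-4)**2) = 2/(-3 + 16) = 2/13)
M(1, 7)*N(-39, 33) = 2*(-28 - 39)/13 = (2/13)*(-67) = -134/13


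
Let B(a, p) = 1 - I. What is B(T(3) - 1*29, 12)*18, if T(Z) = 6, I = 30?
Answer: -522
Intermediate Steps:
B(a, p) = -29 (B(a, p) = 1 - 1*30 = 1 - 30 = -29)
B(T(3) - 1*29, 12)*18 = -29*18 = -522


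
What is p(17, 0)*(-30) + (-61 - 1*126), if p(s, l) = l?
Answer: -187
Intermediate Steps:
p(17, 0)*(-30) + (-61 - 1*126) = 0*(-30) + (-61 - 1*126) = 0 + (-61 - 126) = 0 - 187 = -187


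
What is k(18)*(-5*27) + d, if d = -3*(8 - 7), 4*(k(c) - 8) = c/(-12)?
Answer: -8259/8 ≈ -1032.4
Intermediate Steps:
k(c) = 8 - c/48 (k(c) = 8 + (c/(-12))/4 = 8 + (c*(-1/12))/4 = 8 + (-c/12)/4 = 8 - c/48)
d = -3 (d = -3*1 = -3)
k(18)*(-5*27) + d = (8 - 1/48*18)*(-5*27) - 3 = (8 - 3/8)*(-135) - 3 = (61/8)*(-135) - 3 = -8235/8 - 3 = -8259/8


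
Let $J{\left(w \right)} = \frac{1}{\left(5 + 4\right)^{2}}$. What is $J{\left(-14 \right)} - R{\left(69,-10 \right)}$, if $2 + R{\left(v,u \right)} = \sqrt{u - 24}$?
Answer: $\frac{163}{81} - i \sqrt{34} \approx 2.0123 - 5.831 i$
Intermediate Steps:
$R{\left(v,u \right)} = -2 + \sqrt{-24 + u}$ ($R{\left(v,u \right)} = -2 + \sqrt{u - 24} = -2 + \sqrt{-24 + u}$)
$J{\left(w \right)} = \frac{1}{81}$ ($J{\left(w \right)} = \frac{1}{9^{2}} = \frac{1}{81}$)
$J{\left(-14 \right)} - R{\left(69,-10 \right)} = \frac{1}{81} - \left(-2 + \sqrt{-24 - 10}\right) = \frac{1}{81} - \left(-2 + \sqrt{-34}\right) = \frac{1}{81} - \left(-2 + i \sqrt{34}\right) = \frac{1}{81} + \left(2 - i \sqrt{34}\right) = \frac{163}{81} - i \sqrt{34}$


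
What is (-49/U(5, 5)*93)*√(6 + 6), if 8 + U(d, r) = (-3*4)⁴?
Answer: -4557*√3/10364 ≈ -0.76157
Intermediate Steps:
U(d, r) = 20728 (U(d, r) = -8 + (-3*4)⁴ = -8 + (-12)⁴ = -8 + 20736 = 20728)
(-49/U(5, 5)*93)*√(6 + 6) = (-49/20728*93)*√(6 + 6) = (-49*1/20728*93)*√12 = (-49/20728*93)*(2*√3) = -4557*√3/10364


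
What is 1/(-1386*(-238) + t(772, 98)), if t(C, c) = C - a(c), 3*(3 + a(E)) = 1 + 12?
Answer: 3/991916 ≈ 3.0244e-6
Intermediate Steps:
a(E) = 4/3 (a(E) = -3 + (1 + 12)/3 = -3 + (⅓)*13 = -3 + 13/3 = 4/3)
t(C, c) = -4/3 + C (t(C, c) = C - 1*4/3 = C - 4/3 = -4/3 + C)
1/(-1386*(-238) + t(772, 98)) = 1/(-1386*(-238) + (-4/3 + 772)) = 1/(329868 + 2312/3) = 1/(991916/3) = 3/991916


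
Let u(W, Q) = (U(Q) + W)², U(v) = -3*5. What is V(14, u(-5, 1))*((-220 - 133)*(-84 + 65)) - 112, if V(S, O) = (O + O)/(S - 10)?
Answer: 1341288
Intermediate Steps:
U(v) = -15
u(W, Q) = (-15 + W)²
V(S, O) = 2*O/(-10 + S) (V(S, O) = (2*O)/(-10 + S) = 2*O/(-10 + S))
V(14, u(-5, 1))*((-220 - 133)*(-84 + 65)) - 112 = (2*(-15 - 5)²/(-10 + 14))*((-220 - 133)*(-84 + 65)) - 112 = (2*(-20)²/4)*(-353*(-19)) - 112 = (2*400*(¼))*6707 - 112 = 200*6707 - 112 = 1341400 - 112 = 1341288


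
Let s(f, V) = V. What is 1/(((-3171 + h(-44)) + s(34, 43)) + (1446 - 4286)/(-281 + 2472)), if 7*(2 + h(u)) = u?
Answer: -2191/6874442 ≈ -0.00031872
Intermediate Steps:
h(u) = -2 + u/7
1/(((-3171 + h(-44)) + s(34, 43)) + (1446 - 4286)/(-281 + 2472)) = 1/(((-3171 + (-2 + (1/7)*(-44))) + 43) + (1446 - 4286)/(-281 + 2472)) = 1/(((-3171 + (-2 - 44/7)) + 43) - 2840/2191) = 1/(((-3171 - 58/7) + 43) - 2840*1/2191) = 1/((-22255/7 + 43) - 2840/2191) = 1/(-21954/7 - 2840/2191) = 1/(-6874442/2191) = -2191/6874442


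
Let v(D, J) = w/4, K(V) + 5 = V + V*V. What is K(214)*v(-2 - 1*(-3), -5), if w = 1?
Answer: 46005/4 ≈ 11501.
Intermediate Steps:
K(V) = -5 + V + V² (K(V) = -5 + (V + V*V) = -5 + (V + V²) = -5 + V + V²)
v(D, J) = ¼ (v(D, J) = 1/4 = 1*(¼) = ¼)
K(214)*v(-2 - 1*(-3), -5) = (-5 + 214 + 214²)*(¼) = (-5 + 214 + 45796)*(¼) = 46005*(¼) = 46005/4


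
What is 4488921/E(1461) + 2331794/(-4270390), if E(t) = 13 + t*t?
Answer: 7096074887597/4557646324130 ≈ 1.5570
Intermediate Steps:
E(t) = 13 + t²
4488921/E(1461) + 2331794/(-4270390) = 4488921/(13 + 1461²) + 2331794/(-4270390) = 4488921/(13 + 2134521) + 2331794*(-1/4270390) = 4488921/2134534 - 1165897/2135195 = 7096074887597/4557646324130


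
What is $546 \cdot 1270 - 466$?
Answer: $692954$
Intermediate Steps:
$546 \cdot 1270 - 466 = 693420 - 466 = 692954$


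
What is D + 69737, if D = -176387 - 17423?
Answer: -124073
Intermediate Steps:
D = -193810
D + 69737 = -193810 + 69737 = -124073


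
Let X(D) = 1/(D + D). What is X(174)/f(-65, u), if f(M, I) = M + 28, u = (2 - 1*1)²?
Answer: -1/12876 ≈ -7.7664e-5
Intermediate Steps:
X(D) = 1/(2*D)
u = 1 (u = (2 - 1)² = 1² = 1)
f(M, I) = 28 + M
X(174)/f(-65, u) = ((½)/174)/(28 - 65) = ((½)*(1/174))/(-37) = (1/348)*(-1/37) = -1/12876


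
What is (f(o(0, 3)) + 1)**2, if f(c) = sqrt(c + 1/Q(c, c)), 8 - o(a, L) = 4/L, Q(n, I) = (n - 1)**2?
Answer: (51 + sqrt(17421))**2/2601 ≈ 12.874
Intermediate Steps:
Q(n, I) = (-1 + n)**2
o(a, L) = 8 - 4/L
f(c) = sqrt(c + (-1 + c)**(-2)) (f(c) = sqrt(c + 1/((-1 + c)**2)) = sqrt(c + (-1 + c)**(-2)))
(f(o(0, 3)) + 1)**2 = (sqrt((8 - 4/3) + (-1 + (8 - 4/3))**(-2)) + 1)**2 = (sqrt(20/3 + (-1 + 20/3)**(-2)) + 1)**2 = (sqrt(20/3 + (17/3)**(-2)) + 1)**2 = (sqrt(20/3 + 9/289) + 1)**2 = (sqrt(5807/867) + 1)**2 = (sqrt(17421)/51 + 1)**2 = (1 + sqrt(17421)/51)**2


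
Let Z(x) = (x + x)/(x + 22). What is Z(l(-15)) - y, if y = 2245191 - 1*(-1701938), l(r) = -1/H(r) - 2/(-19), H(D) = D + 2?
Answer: -21626319701/5479 ≈ -3.9471e+6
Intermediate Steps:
H(D) = 2 + D
l(r) = 2/19 - 1/(2 + r) (l(r) = -1/(2 + r) - 2/(-19) = -1/(2 + r) - 2*(-1/19) = -1/(2 + r) + 2/19 = 2/19 - 1/(2 + r))
y = 3947129 (y = 2245191 + 1701938 = 3947129)
Z(x) = 2*x/(22 + x) (Z(x) = (2*x)/(22 + x) = 2*x/(22 + x))
Z(l(-15)) - y = 2*((-15 + 2*(-15))/(19*(2 - 15)))/(22 + (-15 + 2*(-15))/(19*(2 - 15))) - 1*3947129 = 2*((1/19)*(-15 - 30)/(-13))/(22 + (1/19)*(-15 - 30)/(-13)) - 3947129 = 2*((1/19)*(-1/13)*(-45))/(22 + (1/19)*(-1/13)*(-45)) - 3947129 = 2*(45/247)/(22 + 45/247) - 3947129 = 2*(45/247)/(5479/247) - 3947129 = 2*(45/247)*(247/5479) - 3947129 = 90/5479 - 3947129 = -21626319701/5479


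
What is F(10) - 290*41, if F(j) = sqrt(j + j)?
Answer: -11890 + 2*sqrt(5) ≈ -11886.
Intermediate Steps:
F(j) = sqrt(2)*sqrt(j) (F(j) = sqrt(2*j) = sqrt(2)*sqrt(j))
F(10) - 290*41 = sqrt(2)*sqrt(10) - 290*41 = 2*sqrt(5) - 11890 = -11890 + 2*sqrt(5)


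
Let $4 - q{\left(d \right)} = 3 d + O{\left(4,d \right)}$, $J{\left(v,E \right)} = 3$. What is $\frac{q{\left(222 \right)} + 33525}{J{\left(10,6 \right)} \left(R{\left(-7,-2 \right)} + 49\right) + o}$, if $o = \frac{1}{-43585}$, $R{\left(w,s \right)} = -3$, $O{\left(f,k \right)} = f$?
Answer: $\frac{1432159515}{6014729} \approx 238.11$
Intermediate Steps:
$q{\left(d \right)} = - 3 d$ ($q{\left(d \right)} = 4 - \left(3 d + 4\right) = 4 - \left(4 + 3 d\right) = - 3 d$)
$o = - \frac{1}{43585} \approx -2.2944 \cdot 10^{-5}$
$\frac{q{\left(222 \right)} + 33525}{J{\left(10,6 \right)} \left(R{\left(-7,-2 \right)} + 49\right) + o} = \frac{\left(-3\right) 222 + 33525}{3 \left(-3 + 49\right) - \frac{1}{43585}} = \frac{-666 + 33525}{3 \cdot 46 - \frac{1}{43585}} = \frac{32859}{138 - \frac{1}{43585}} = \frac{32859}{\frac{6014729}{43585}} = 32859 \cdot \frac{43585}{6014729} = \frac{1432159515}{6014729}$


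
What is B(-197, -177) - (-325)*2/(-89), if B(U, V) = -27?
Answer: -3053/89 ≈ -34.303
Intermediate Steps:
B(-197, -177) - (-325)*2/(-89) = -27 - (-325)*2/(-89) = -27 - (-325)*2*(-1/89) = -27 - (-325)*(-2)/89 = -27 - 1*650/89 = -27 - 650/89 = -3053/89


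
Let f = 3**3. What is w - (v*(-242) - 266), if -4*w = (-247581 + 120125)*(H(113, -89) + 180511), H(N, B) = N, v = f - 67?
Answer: 5755393722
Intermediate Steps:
f = 27
v = -40 (v = 27 - 67 = -40)
w = 5755403136 (w = -(-247581 + 120125)*(113 + 180511)/4 = -(-31864)*180624 = -1/4*(-23021612544) = 5755403136)
w - (v*(-242) - 266) = 5755403136 - (-40*(-242) - 266) = 5755403136 - (9680 - 266) = 5755403136 - 1*9414 = 5755403136 - 9414 = 5755393722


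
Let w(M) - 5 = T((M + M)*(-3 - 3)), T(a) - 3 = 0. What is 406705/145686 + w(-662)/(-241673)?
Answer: 98288451977/35208372678 ≈ 2.7916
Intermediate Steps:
T(a) = 3 (T(a) = 3 + 0 = 3)
w(M) = 8 (w(M) = 5 + 3 = 8)
406705/145686 + w(-662)/(-241673) = 406705/145686 + 8/(-241673) = 406705*(1/145686) + 8*(-1/241673) = 406705/145686 - 8/241673 = 98288451977/35208372678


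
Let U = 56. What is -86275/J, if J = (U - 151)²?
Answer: -3451/361 ≈ -9.5596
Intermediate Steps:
J = 9025 (J = (56 - 151)² = (-95)² = 9025)
-86275/J = -86275/9025 = -86275*1/9025 = -3451/361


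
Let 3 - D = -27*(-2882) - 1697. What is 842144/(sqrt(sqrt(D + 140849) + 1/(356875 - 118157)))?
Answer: 842144*sqrt(238718)/sqrt(1 + 2625898*sqrt(535)) ≈ 52796.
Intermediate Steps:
D = -76114 (D = 3 - (-27*(-2882) - 1697) = 3 - (77814 - 1697) = 3 - 1*76117 = 3 - 76117 = -76114)
842144/(sqrt(sqrt(D + 140849) + 1/(356875 - 118157))) = 842144/(sqrt(sqrt(-76114 + 140849) + 1/(356875 - 118157))) = 842144/(sqrt(sqrt(64735) + 1/238718)) = 842144/(sqrt(11*sqrt(535) + 1/238718)) = 842144/(sqrt(1/238718 + 11*sqrt(535))) = 842144/sqrt(1/238718 + 11*sqrt(535))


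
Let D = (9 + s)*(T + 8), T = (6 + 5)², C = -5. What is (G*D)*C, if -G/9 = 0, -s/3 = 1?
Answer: 0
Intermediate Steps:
s = -3 (s = -3*1 = -3)
G = 0 (G = -9*0 = 0)
T = 121 (T = 11² = 121)
D = 774 (D = (9 - 3)*(121 + 8) = 6*129 = 774)
(G*D)*C = (0*774)*(-5) = 0*(-5) = 0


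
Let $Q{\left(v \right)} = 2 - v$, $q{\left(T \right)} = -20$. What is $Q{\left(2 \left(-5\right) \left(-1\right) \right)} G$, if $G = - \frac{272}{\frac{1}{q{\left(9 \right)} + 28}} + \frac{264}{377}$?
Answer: $\frac{6560704}{377} \approx 17402.0$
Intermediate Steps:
$G = - \frac{820088}{377}$ ($G = - \frac{272}{\frac{1}{-20 + 28}} + \frac{264}{377} = - \frac{272}{\frac{1}{8}} + 264 \cdot \frac{1}{377} = - 272 \frac{1}{\frac{1}{8}} + \frac{264}{377} = \left(-272\right) 8 + \frac{264}{377} = -2176 + \frac{264}{377} = - \frac{820088}{377} \approx -2175.3$)
$Q{\left(2 \left(-5\right) \left(-1\right) \right)} G = \left(2 - 2 \left(-5\right) \left(-1\right)\right) \left(- \frac{820088}{377}\right) = \left(2 - \left(-10\right) \left(-1\right)\right) \left(- \frac{820088}{377}\right) = \left(2 - 10\right) \left(- \frac{820088}{377}\right) = \left(-8\right) \left(- \frac{820088}{377}\right) = \frac{6560704}{377}$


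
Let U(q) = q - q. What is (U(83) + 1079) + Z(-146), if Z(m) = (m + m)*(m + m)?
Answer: 86343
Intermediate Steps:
Z(m) = 4*m² (Z(m) = (2*m)*(2*m) = 4*m²)
U(q) = 0
(U(83) + 1079) + Z(-146) = (0 + 1079) + 4*(-146)² = 1079 + 4*21316 = 1079 + 85264 = 86343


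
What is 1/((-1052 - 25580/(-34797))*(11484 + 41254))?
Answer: -4971/275600229376 ≈ -1.8037e-8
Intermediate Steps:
1/((-1052 - 25580/(-34797))*(11484 + 41254)) = 1/((-1052 - 25580*(-1/34797))*52738) = 1/((-1052 + 25580/34797)*52738) = 1/(-36580864/34797*52738) = 1/(-275600229376/4971) = -4971/275600229376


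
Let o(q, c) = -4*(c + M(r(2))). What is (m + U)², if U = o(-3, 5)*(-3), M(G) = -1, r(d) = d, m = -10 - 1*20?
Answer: 324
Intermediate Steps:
m = -30 (m = -10 - 20 = -30)
o(q, c) = 4 - 4*c (o(q, c) = -4*(c - 1) = -4*(-1 + c) = 4 - 4*c)
U = 48 (U = (4 - 4*5)*(-3) = (4 - 20)*(-3) = -16*(-3) = 48)
(m + U)² = (-30 + 48)² = 18² = 324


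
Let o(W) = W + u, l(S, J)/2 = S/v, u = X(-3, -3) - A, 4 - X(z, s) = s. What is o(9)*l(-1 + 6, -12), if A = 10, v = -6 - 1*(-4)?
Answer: -30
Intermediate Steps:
v = -2 (v = -6 + 4 = -2)
X(z, s) = 4 - s
u = -3 (u = (4 - 1*(-3)) - 1*10 = (4 + 3) - 10 = 7 - 10 = -3)
l(S, J) = -S (l(S, J) = 2*(S/(-2)) = 2*(S*(-½)) = 2*(-S/2) = -S)
o(W) = -3 + W (o(W) = W - 3 = -3 + W)
o(9)*l(-1 + 6, -12) = (-3 + 9)*(-(-1 + 6)) = 6*(-1*5) = 6*(-5) = -30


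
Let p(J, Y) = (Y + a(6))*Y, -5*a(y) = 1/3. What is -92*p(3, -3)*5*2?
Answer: -8464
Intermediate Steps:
a(y) = -1/15 (a(y) = -⅕/3 = -⅕*⅓ = -1/15)
p(J, Y) = Y*(-1/15 + Y) (p(J, Y) = (Y - 1/15)*Y = (-1/15 + Y)*Y = Y*(-1/15 + Y))
-92*p(3, -3)*5*2 = -92*-3*(-1/15 - 3)*5*2 = -92*-3*(-46/15)*5*2 = -92*(46/5)*5*2 = -4232*2 = -92*92 = -8464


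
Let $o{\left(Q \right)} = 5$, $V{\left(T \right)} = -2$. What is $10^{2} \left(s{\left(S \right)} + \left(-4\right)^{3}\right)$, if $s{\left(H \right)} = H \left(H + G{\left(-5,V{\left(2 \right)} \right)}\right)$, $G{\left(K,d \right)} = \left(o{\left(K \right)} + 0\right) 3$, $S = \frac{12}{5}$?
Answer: $-2224$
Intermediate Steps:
$S = \frac{12}{5}$ ($S = 12 \cdot \frac{1}{5} = \frac{12}{5} \approx 2.4$)
$G{\left(K,d \right)} = 15$ ($G{\left(K,d \right)} = \left(5 + 0\right) 3 = 5 \cdot 3 = 15$)
$s{\left(H \right)} = H \left(15 + H\right)$ ($s{\left(H \right)} = H \left(H + 15\right) = H \left(15 + H\right)$)
$10^{2} \left(s{\left(S \right)} + \left(-4\right)^{3}\right) = 10^{2} \left(\frac{12 \left(15 + \frac{12}{5}\right)}{5} + \left(-4\right)^{3}\right) = 100 \left(\frac{12}{5} \cdot \frac{87}{5} - 64\right) = 100 \left(\frac{1044}{25} - 64\right) = 100 \left(- \frac{556}{25}\right) = -2224$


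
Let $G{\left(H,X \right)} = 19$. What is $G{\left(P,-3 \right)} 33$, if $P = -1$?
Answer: $627$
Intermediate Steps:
$G{\left(P,-3 \right)} 33 = 19 \cdot 33 = 627$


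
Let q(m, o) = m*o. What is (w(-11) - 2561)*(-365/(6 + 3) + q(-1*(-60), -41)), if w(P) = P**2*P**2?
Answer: -271860400/9 ≈ -3.0207e+7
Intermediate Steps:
w(P) = P**4
(w(-11) - 2561)*(-365/(6 + 3) + q(-1*(-60), -41)) = ((-11)**4 - 2561)*(-365/(6 + 3) - 1*(-60)*(-41)) = (14641 - 2561)*(-365/9 + 60*(-41)) = 12080*(-365*1/9 - 2460) = 12080*(-365/9 - 2460) = 12080*(-22505/9) = -271860400/9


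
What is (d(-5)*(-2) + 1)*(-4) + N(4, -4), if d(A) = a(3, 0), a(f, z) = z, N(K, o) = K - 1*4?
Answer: -4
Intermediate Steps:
N(K, o) = -4 + K (N(K, o) = K - 4 = -4 + K)
d(A) = 0
(d(-5)*(-2) + 1)*(-4) + N(4, -4) = (0*(-2) + 1)*(-4) + (-4 + 4) = (0 + 1)*(-4) + 0 = 1*(-4) + 0 = -4 + 0 = -4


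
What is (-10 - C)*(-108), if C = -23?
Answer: -1404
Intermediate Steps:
(-10 - C)*(-108) = (-10 - 1*(-23))*(-108) = (-10 + 23)*(-108) = 13*(-108) = -1404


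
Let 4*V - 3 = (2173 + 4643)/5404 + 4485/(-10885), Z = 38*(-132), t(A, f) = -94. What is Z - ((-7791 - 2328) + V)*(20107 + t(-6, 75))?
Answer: 24307787081499/120046 ≈ 2.0249e+8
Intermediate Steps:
Z = -5016
V = 808653/840322 (V = ¾ + ((2173 + 4643)/5404 + 4485/(-10885))/4 = ¾ + (6816*(1/5404) + 4485*(-1/10885))/4 = ¾ + (1704/1351 - 897/2177)/4 = ¾ + (¼)*(356823/420161) = ¾ + 356823/1680644 = 808653/840322 ≈ 0.96231)
Z - ((-7791 - 2328) + V)*(20107 + t(-6, 75)) = -5016 - ((-7791 - 2328) + 808653/840322)*(20107 - 94) = -5016 - (-10119 + 808653/840322)*20013 = -5016 - (-8502409665)*20013/840322 = -5016 - 1*(-24308389232235/120046) = -5016 + 24308389232235/120046 = 24307787081499/120046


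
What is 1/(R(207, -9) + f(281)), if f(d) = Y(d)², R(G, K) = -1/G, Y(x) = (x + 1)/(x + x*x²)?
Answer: -25477644516841647/123080404178554 ≈ -207.00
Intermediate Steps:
Y(x) = (1 + x)/(x + x³)
f(d) = (1 + d)²/(d + d³)² (f(d) = ((1 + d)/(d + d³))² = (1 + d)²/(d + d³)²)
1/(R(207, -9) + f(281)) = 1/(-1/207 + (1 + 281)²/(281²*(1 + 281²)²)) = 1/(-1*1/207 + (1/78961)*282²/(1 + 78961)²) = 1/(-1/207 + (1/78961)*79524/78962²) = 1/(-1/207 + (1/78961)*79524*(1/6234997444)) = 1/(-1/207 + 19881/123080408293921) = 1/(-123080404178554/25477644516841647) = -25477644516841647/123080404178554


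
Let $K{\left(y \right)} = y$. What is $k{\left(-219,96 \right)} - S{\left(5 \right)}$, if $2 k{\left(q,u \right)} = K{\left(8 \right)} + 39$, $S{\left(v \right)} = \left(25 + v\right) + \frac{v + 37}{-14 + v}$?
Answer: $- \frac{11}{6} \approx -1.8333$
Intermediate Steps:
$S{\left(v \right)} = 25 + v + \frac{37 + v}{-14 + v}$ ($S{\left(v \right)} = \left(25 + v\right) + \frac{37 + v}{-14 + v} = 25 + v + \frac{37 + v}{-14 + v}$)
$k{\left(q,u \right)} = \frac{47}{2}$ ($k{\left(q,u \right)} = \frac{8 + 39}{2} = \frac{1}{2} \cdot 47 = \frac{47}{2}$)
$k{\left(-219,96 \right)} - S{\left(5 \right)} = \frac{47}{2} - \frac{-313 + 5^{2} + 12 \cdot 5}{-14 + 5} = \frac{47}{2} - \frac{-313 + 25 + 60}{-9} = \frac{47}{2} - \left(- \frac{1}{9}\right) \left(-228\right) = \frac{47}{2} - \frac{76}{3} = - \frac{11}{6}$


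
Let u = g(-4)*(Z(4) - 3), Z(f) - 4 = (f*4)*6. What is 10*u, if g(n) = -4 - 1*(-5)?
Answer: 970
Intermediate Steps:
g(n) = 1 (g(n) = -4 + 5 = 1)
Z(f) = 4 + 24*f (Z(f) = 4 + (f*4)*6 = 4 + (4*f)*6 = 4 + 24*f)
u = 97 (u = 1*((4 + 24*4) - 3) = 1*((4 + 96) - 3) = 1*(100 - 3) = 1*97 = 97)
10*u = 10*97 = 970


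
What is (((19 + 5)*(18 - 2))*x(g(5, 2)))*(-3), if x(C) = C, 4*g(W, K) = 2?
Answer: -576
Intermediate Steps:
g(W, K) = ½ (g(W, K) = (¼)*2 = ½)
(((19 + 5)*(18 - 2))*x(g(5, 2)))*(-3) = (((19 + 5)*(18 - 2))*(½))*(-3) = ((24*16)*(½))*(-3) = (384*(½))*(-3) = 192*(-3) = -576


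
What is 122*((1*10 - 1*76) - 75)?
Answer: -17202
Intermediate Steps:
122*((1*10 - 1*76) - 75) = 122*((10 - 76) - 75) = 122*(-66 - 75) = 122*(-141) = -17202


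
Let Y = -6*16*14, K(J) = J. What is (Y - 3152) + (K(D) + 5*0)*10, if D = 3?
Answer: -4466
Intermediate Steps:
Y = -1344 (Y = -96*14 = -1344)
(Y - 3152) + (K(D) + 5*0)*10 = (-1344 - 3152) + (3 + 5*0)*10 = -4496 + (3 + 0)*10 = -4496 + 3*10 = -4496 + 30 = -4466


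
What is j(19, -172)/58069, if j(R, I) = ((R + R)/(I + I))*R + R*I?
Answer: -562457/9987868 ≈ -0.056314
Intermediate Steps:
j(R, I) = I*R + R²/I (j(R, I) = ((2*R)/((2*I)))*R + I*R = ((2*R)*(1/(2*I)))*R + I*R = (R/I)*R + I*R = R²/I + I*R = I*R + R²/I)
j(19, -172)/58069 = (19*(19 + (-172)²)/(-172))/58069 = (19*(-1/172)*(19 + 29584))*(1/58069) = (19*(-1/172)*29603)*(1/58069) = -562457/172*1/58069 = -562457/9987868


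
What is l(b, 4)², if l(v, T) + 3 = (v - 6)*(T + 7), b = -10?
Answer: 32041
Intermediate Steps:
l(v, T) = -3 + (-6 + v)*(7 + T) (l(v, T) = -3 + (v - 6)*(T + 7) = -3 + (-6 + v)*(7 + T))
l(b, 4)² = (-45 - 6*4 + 7*(-10) + 4*(-10))² = (-45 - 24 - 70 - 40)² = (-179)² = 32041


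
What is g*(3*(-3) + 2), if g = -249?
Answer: 1743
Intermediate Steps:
g*(3*(-3) + 2) = -249*(3*(-3) + 2) = -249*(-9 + 2) = -249*(-7) = 1743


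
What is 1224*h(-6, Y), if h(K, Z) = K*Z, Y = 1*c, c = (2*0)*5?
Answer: 0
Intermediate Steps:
c = 0 (c = 0*5 = 0)
Y = 0 (Y = 1*0 = 0)
1224*h(-6, Y) = 1224*(-6*0) = 1224*0 = 0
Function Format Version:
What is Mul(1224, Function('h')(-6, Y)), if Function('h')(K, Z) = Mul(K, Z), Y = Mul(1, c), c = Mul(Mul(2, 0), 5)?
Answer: 0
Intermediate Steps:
c = 0 (c = Mul(0, 5) = 0)
Y = 0 (Y = Mul(1, 0) = 0)
Mul(1224, Function('h')(-6, Y)) = Mul(1224, Mul(-6, 0)) = Mul(1224, 0) = 0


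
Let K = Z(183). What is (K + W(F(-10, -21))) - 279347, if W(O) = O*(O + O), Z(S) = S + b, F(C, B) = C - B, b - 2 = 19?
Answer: -278901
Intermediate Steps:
b = 21 (b = 2 + 19 = 21)
Z(S) = 21 + S (Z(S) = S + 21 = 21 + S)
K = 204 (K = 21 + 183 = 204)
W(O) = 2*O² (W(O) = O*(2*O) = 2*O²)
(K + W(F(-10, -21))) - 279347 = (204 + 2*(-10 - 1*(-21))²) - 279347 = (204 + 2*(-10 + 21)²) - 279347 = (204 + 2*11²) - 279347 = (204 + 2*121) - 279347 = (204 + 242) - 279347 = 446 - 279347 = -278901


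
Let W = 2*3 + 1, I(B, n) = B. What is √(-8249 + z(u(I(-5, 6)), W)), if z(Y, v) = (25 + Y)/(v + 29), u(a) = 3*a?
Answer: I*√296954/6 ≈ 90.823*I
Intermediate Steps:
W = 7 (W = 6 + 1 = 7)
z(Y, v) = (25 + Y)/(29 + v)
√(-8249 + z(u(I(-5, 6)), W)) = √(-8249 + (25 + 3*(-5))/(29 + 7)) = √(-8249 + (25 - 15)/36) = √(-8249 + (1/36)*10) = √(-8249 + 5/18) = √(-148477/18) = I*√296954/6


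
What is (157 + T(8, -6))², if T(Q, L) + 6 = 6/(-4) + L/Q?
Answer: 354025/16 ≈ 22127.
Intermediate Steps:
T(Q, L) = -15/2 + L/Q (T(Q, L) = -6 + (6/(-4) + L/Q) = -6 + (6*(-¼) + L/Q) = -6 + (-3/2 + L/Q) = -15/2 + L/Q)
(157 + T(8, -6))² = (157 + (-15/2 - 6/8))² = (157 + (-15/2 - 6*⅛))² = (157 + (-15/2 - ¾))² = (157 - 33/4)² = (595/4)² = 354025/16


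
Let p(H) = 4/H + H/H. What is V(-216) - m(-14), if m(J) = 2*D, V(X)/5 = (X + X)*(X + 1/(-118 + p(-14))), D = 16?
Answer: 383034608/821 ≈ 4.6655e+5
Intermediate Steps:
p(H) = 1 + 4/H (p(H) = 4/H + 1 = 1 + 4/H)
V(X) = 10*X*(-7/821 + X) (V(X) = 5*((X + X)*(X + 1/(-118 + (4 - 14)/(-14)))) = 5*((2*X)*(X + 1/(-118 - 1/14*(-10)))) = 5*((2*X)*(X + 1/(-118 + 5/7))) = 5*((2*X)*(X + 1/(-821/7))) = 5*((2*X)*(X - 7/821)) = 5*((2*X)*(-7/821 + X)) = 5*(2*X*(-7/821 + X)) = 10*X*(-7/821 + X))
m(J) = 32 (m(J) = 2*16 = 32)
V(-216) - m(-14) = (10/821)*(-216)*(-7 + 821*(-216)) - 1*32 = (10/821)*(-216)*(-7 - 177336) - 32 = (10/821)*(-216)*(-177343) - 32 = 383060880/821 - 32 = 383034608/821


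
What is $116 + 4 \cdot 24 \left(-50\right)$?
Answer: $-4684$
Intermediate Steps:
$116 + 4 \cdot 24 \left(-50\right) = 116 + 96 \left(-50\right) = 116 - 4800 = -4684$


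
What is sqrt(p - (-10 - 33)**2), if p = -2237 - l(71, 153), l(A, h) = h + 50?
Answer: I*sqrt(4289) ≈ 65.49*I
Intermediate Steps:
l(A, h) = 50 + h
p = -2440 (p = -2237 - (50 + 153) = -2237 - 1*203 = -2237 - 203 = -2440)
sqrt(p - (-10 - 33)**2) = sqrt(-2440 - (-10 - 33)**2) = sqrt(-2440 - 1*(-43)**2) = sqrt(-2440 - 1*1849) = sqrt(-2440 - 1849) = sqrt(-4289) = I*sqrt(4289)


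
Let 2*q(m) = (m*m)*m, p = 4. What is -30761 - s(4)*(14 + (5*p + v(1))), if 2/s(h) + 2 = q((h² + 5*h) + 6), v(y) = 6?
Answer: -569724521/18521 ≈ -30761.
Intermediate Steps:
q(m) = m³/2 (q(m) = ((m*m)*m)/2 = (m²*m)/2 = m³/2)
s(h) = 2/(-2 + (6 + h² + 5*h)³/2) (s(h) = 2/(-2 + ((h² + 5*h) + 6)³/2) = 2/(-2 + (6 + h² + 5*h)³/2))
-30761 - s(4)*(14 + (5*p + v(1))) = -30761 - 4/(-4 + (6 + 4² + 5*4)³)*(14 + (5*4 + 6)) = -30761 - 4/(-4 + (6 + 16 + 20)³)*(14 + (20 + 6)) = -30761 - 4/(-4 + 42³)*(14 + 26) = -30761 - 4/(-4 + 74088)*40 = -30761 - 4/74084*40 = -30761 - 4*(1/74084)*40 = -30761 - 40/18521 = -569724521/18521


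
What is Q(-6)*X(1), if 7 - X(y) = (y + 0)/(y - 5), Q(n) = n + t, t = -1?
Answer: -203/4 ≈ -50.750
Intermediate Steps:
Q(n) = -1 + n (Q(n) = n - 1 = -1 + n)
X(y) = 7 - y/(-5 + y) (X(y) = 7 - (y + 0)/(y - 5) = 7 - y/(-5 + y))
Q(-6)*X(1) = (-1 - 6)*((-35 + 6*1)/(-5 + 1)) = -7*(-35 + 6)/(-4) = -(-7)*(-29)/4 = -7*29/4 = -203/4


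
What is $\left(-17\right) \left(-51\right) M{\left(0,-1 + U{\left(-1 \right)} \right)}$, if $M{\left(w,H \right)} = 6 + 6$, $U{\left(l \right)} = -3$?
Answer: $10404$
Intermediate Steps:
$M{\left(w,H \right)} = 12$
$\left(-17\right) \left(-51\right) M{\left(0,-1 + U{\left(-1 \right)} \right)} = \left(-17\right) \left(-51\right) 12 = 867 \cdot 12 = 10404$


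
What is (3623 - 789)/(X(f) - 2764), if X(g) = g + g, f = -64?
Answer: -1417/1446 ≈ -0.97994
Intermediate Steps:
X(g) = 2*g
(3623 - 789)/(X(f) - 2764) = (3623 - 789)/(2*(-64) - 2764) = 2834/(-128 - 2764) = 2834/(-2892) = 2834*(-1/2892) = -1417/1446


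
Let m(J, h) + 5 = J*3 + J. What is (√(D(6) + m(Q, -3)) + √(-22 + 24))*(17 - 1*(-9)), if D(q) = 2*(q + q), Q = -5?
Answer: 26*I + 26*√2 ≈ 36.77 + 26.0*I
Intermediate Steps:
m(J, h) = -5 + 4*J (m(J, h) = -5 + (J*3 + J) = -5 + (3*J + J) = -5 + 4*J)
D(q) = 4*q (D(q) = 2*(2*q) = 4*q)
(√(D(6) + m(Q, -3)) + √(-22 + 24))*(17 - 1*(-9)) = (√(4*6 + (-5 + 4*(-5))) + √(-22 + 24))*(17 - 1*(-9)) = (√(24 + (-5 - 20)) + √2)*(17 + 9) = (√(24 - 25) + √2)*26 = (√(-1) + √2)*26 = (I + √2)*26 = 26*I + 26*√2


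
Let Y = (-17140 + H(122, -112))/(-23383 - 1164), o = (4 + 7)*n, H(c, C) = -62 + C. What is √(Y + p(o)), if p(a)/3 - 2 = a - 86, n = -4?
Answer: I*√230956193498/24547 ≈ 19.578*I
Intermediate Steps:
o = -44 (o = (4 + 7)*(-4) = 11*(-4) = -44)
p(a) = -252 + 3*a (p(a) = 6 + 3*(a - 86) = 6 + 3*(-86 + a) = 6 + (-258 + 3*a) = -252 + 3*a)
Y = 17314/24547 (Y = (-17140 + (-62 - 112))/(-23383 - 1164) = (-17140 - 174)/(-24547) = -17314*(-1/24547) = 17314/24547 ≈ 0.70534)
√(Y + p(o)) = √(17314/24547 + (-252 + 3*(-44))) = √(17314/24547 + (-252 - 132)) = √(17314/24547 - 384) = √(-9408734/24547) = I*√230956193498/24547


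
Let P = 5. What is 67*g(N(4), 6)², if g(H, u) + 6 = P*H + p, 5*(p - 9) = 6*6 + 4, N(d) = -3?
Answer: 1072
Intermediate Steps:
p = 17 (p = 9 + (6*6 + 4)/5 = 9 + (36 + 4)/5 = 9 + (⅕)*40 = 9 + 8 = 17)
g(H, u) = 11 + 5*H (g(H, u) = -6 + (5*H + 17) = -6 + (17 + 5*H) = 11 + 5*H)
67*g(N(4), 6)² = 67*(11 + 5*(-3))² = 67*(11 - 15)² = 67*(-4)² = 67*16 = 1072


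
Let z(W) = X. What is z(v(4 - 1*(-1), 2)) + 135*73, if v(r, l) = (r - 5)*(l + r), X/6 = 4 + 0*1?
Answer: 9879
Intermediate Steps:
X = 24 (X = 6*(4 + 0*1) = 6*(4 + 0) = 6*4 = 24)
v(r, l) = (-5 + r)*(l + r)
z(W) = 24
z(v(4 - 1*(-1), 2)) + 135*73 = 24 + 135*73 = 24 + 9855 = 9879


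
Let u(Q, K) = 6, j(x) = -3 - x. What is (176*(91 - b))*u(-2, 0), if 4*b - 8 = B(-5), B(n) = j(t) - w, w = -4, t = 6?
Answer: 95304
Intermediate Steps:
B(n) = -5 (B(n) = (-3 - 1*6) - 1*(-4) = (-3 - 6) + 4 = -9 + 4 = -5)
b = 3/4 (b = 2 + (1/4)*(-5) = 2 - 5/4 = 3/4 ≈ 0.75000)
(176*(91 - b))*u(-2, 0) = (176*(91 - 1*3/4))*6 = (176*(91 - 3/4))*6 = (176*(361/4))*6 = 15884*6 = 95304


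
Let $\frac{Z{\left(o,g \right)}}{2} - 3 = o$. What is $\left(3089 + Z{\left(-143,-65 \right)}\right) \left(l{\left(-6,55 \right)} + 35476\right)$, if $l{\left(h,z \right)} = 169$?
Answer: $100126805$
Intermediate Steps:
$Z{\left(o,g \right)} = 6 + 2 o$
$\left(3089 + Z{\left(-143,-65 \right)}\right) \left(l{\left(-6,55 \right)} + 35476\right) = \left(3089 + \left(6 + 2 \left(-143\right)\right)\right) \left(169 + 35476\right) = \left(3089 + \left(6 - 286\right)\right) 35645 = \left(3089 - 280\right) 35645 = 2809 \cdot 35645 = 100126805$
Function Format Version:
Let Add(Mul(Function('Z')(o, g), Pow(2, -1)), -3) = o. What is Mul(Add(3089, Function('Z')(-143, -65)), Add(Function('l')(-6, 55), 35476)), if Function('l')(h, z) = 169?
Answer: 100126805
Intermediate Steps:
Function('Z')(o, g) = Add(6, Mul(2, o))
Mul(Add(3089, Function('Z')(-143, -65)), Add(Function('l')(-6, 55), 35476)) = Mul(Add(3089, Add(6, Mul(2, -143))), Add(169, 35476)) = Mul(Add(3089, Add(6, -286)), 35645) = Mul(Add(3089, -280), 35645) = Mul(2809, 35645) = 100126805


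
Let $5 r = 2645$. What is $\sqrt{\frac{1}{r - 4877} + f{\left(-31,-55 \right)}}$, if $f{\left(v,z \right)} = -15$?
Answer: $\frac{i \sqrt{70895227}}{2174} \approx 3.873 i$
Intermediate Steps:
$r = 529$ ($r = \frac{1}{5} \cdot 2645 = 529$)
$\sqrt{\frac{1}{r - 4877} + f{\left(-31,-55 \right)}} = \sqrt{\frac{1}{529 - 4877} - 15} = \sqrt{\frac{1}{-4348} - 15} = \sqrt{- \frac{1}{4348} - 15} = \sqrt{- \frac{65221}{4348}} = \frac{i \sqrt{70895227}}{2174}$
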